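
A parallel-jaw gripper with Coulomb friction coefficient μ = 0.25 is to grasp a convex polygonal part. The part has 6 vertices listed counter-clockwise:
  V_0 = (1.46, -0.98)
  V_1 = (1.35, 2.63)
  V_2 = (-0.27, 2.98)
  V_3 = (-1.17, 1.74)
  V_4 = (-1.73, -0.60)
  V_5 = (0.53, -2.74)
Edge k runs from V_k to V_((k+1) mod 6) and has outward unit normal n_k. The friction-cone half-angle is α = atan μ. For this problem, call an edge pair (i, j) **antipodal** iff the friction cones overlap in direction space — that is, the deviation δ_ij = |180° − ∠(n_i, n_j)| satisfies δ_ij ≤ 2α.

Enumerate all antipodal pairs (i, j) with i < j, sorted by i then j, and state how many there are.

α = atan 0.25 = 14.04°;  2α = 28.07°
n_0 = (+0.9995, +0.0305)
n_1 = (+0.2112, +0.9774)
n_2 = (-0.8093, +0.5874)
n_3 = (-0.9725, +0.2327)
n_4 = (-0.6876, -0.7261)
n_5 = (+0.8842, -0.4672)
  (0,1): δ = 103.94°  ·
  (0,2): δ = 37.72°  ·
  (0,3): δ = 15.20°  ✓
  (0,4): δ = 44.82°  ·
  (0,5): δ = 150.40°  ·
  (1,2): δ = 113.78°  ·
  (1,3): δ = 91.27°  ·
  (1,4): δ = 31.25°  ·
  (1,5): δ = 74.34°  ·
  (2,3): δ = 157.49°  ·
  (2,4): δ = 97.47°  ·
  (2,5): δ = 8.12°  ✓
  (3,4): δ = 119.98°  ·
  (3,5): δ = 14.39°  ✓
  (4,5): δ = 74.41°  ·
antipodal pairs: 3

count = 3; pairs: (0,3), (2,5), (3,5)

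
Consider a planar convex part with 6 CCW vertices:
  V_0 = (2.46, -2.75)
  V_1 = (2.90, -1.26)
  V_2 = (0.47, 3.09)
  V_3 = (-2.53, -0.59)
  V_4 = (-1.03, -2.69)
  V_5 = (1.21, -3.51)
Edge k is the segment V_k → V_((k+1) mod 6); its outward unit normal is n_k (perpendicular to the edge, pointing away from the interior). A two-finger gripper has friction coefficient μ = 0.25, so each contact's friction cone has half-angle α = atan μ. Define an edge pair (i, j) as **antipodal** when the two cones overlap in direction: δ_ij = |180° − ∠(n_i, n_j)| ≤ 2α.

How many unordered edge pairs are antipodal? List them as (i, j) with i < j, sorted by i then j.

count = 3; pairs: (0,2), (1,3), (2,5)

α = atan 0.25 = 14.04°;  2α = 28.07°
n_0 = (+0.9591, -0.2832)
n_1 = (+0.8730, +0.4877)
n_2 = (-0.7751, +0.6319)
n_3 = (-0.8137, -0.5812)
n_4 = (-0.3438, -0.9391)
n_5 = (+0.5195, -0.8545)
  (0,1): δ = 134.36°  ·
  (0,2): δ = 22.74°  ✓
  (0,3): δ = 51.99°  ·
  (0,4): δ = 86.35°  ·
  (0,5): δ = 137.75°  ·
  (1,2): δ = 68.38°  ·
  (1,3): δ = 6.35°  ✓
  (1,4): δ = 40.71°  ·
  (1,5): δ = 92.11°  ·
  (2,3): δ = 105.27°  ·
  (2,4): δ = 70.92°  ·
  (2,5): δ = 19.51°  ✓
  (3,4): δ = 145.64°  ·
  (3,5): δ = 94.24°  ·
  (4,5): δ = 128.59°  ·
antipodal pairs: 3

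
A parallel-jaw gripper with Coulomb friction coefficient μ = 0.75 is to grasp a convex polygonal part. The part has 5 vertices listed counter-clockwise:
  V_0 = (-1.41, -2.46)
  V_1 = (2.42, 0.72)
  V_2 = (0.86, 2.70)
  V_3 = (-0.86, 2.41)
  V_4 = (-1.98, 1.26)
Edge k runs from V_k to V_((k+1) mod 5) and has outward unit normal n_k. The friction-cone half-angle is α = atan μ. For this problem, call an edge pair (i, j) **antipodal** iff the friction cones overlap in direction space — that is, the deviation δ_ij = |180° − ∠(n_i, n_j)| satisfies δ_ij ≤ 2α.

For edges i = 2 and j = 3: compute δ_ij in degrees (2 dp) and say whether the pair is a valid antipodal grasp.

δ = 143.81°, invalid

α = atan 0.75 = 36.87°;  2α = 73.74°
edge 2: e_2 = (-1.72, -0.29);  n_2 = (-0.1663, +0.9861)
edge 3: e_3 = (-1.12, -1.15);  n_3 = (-0.7164, +0.6977)
∠(n_2, n_3) = 36.19°
δ = |180° − 36.19°| = 143.81°
143.81° > 2α = 73.74°  →  invalid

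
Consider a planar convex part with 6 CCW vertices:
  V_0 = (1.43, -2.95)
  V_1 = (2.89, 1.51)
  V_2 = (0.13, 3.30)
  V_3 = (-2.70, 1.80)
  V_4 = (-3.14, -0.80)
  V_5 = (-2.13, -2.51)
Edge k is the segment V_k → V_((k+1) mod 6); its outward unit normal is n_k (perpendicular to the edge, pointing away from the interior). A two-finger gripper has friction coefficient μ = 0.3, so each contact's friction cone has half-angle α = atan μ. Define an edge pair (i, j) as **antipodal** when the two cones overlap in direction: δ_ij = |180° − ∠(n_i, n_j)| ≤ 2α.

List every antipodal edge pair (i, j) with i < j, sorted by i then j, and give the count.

count = 3; pairs: (0,3), (1,4), (1,5)

α = atan 0.3 = 16.70°;  2α = 33.40°
n_0 = (+0.9504, -0.3111)
n_1 = (+0.5441, +0.8390)
n_2 = (-0.4683, +0.8836)
n_3 = (-0.9860, +0.1669)
n_4 = (-0.8610, -0.5086)
n_5 = (-0.1227, -0.9924)
  (0,1): δ = 104.84°  ·
  (0,2): δ = 43.95°  ·
  (0,3): δ = 8.52°  ✓
  (0,4): δ = 48.69°  ·
  (0,5): δ = 101.08°  ·
  (1,2): δ = 119.11°  ·
  (1,3): δ = 66.64°  ·
  (1,4): δ = 26.47°  ✓
  (1,5): δ = 25.92°  ✓
  (2,3): δ = 127.53°  ·
  (2,4): δ = 87.36°  ·
  (2,5): δ = 34.97°  ·
  (3,4): δ = 139.83°  ·
  (3,5): δ = 87.44°  ·
  (4,5): δ = 127.61°  ·
antipodal pairs: 3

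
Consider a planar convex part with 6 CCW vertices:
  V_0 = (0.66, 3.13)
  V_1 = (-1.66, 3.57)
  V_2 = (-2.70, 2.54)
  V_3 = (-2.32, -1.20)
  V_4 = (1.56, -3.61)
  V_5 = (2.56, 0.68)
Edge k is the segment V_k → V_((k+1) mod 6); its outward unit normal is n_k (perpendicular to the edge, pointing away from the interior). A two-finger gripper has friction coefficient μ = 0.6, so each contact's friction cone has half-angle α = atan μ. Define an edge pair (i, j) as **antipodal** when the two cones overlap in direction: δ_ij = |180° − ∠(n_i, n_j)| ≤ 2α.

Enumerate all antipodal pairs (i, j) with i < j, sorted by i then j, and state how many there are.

α = atan 0.6 = 30.96°;  2α = 61.93°
n_0 = (+0.1863, +0.9825)
n_1 = (-0.7037, +0.7105)
n_2 = (-0.9949, -0.1011)
n_3 = (-0.5276, -0.8495)
n_4 = (+0.9739, -0.2270)
n_5 = (+0.7902, +0.6128)
  (0,1): δ = 124.54°  ·
  (0,2): δ = 73.46°  ·
  (0,3): δ = 21.11°  ✓
  (0,4): δ = 87.62°  ·
  (0,5): δ = 138.53°  ·
  (1,2): δ = 128.92°  ·
  (1,3): δ = 76.57°  ·
  (1,4): δ = 32.16°  ✓
  (1,5): δ = 83.07°  ·
  (2,3): δ = 127.65°  ·
  (2,4): δ = 18.92°  ✓
  (2,5): δ = 31.99°  ✓
  (3,4): δ = 71.28°  ·
  (3,5): δ = 20.36°  ✓
  (4,5): δ = 129.08°  ·
antipodal pairs: 5

count = 5; pairs: (0,3), (1,4), (2,4), (2,5), (3,5)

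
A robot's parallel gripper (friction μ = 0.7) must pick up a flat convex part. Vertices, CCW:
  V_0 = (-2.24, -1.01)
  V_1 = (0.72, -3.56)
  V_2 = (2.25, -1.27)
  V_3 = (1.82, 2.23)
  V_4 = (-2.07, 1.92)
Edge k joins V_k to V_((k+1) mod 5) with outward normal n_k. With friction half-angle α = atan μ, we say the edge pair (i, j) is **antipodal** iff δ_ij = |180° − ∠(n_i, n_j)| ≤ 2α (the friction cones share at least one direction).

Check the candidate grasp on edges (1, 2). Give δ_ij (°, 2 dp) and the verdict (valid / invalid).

δ = 139.25°, invalid

α = atan 0.7 = 34.99°;  2α = 69.98°
edge 1: e_1 = (+1.53, +2.29);  n_1 = (+0.8315, -0.5555)
edge 2: e_2 = (-0.43, +3.50);  n_2 = (+0.9925, +0.1219)
∠(n_1, n_2) = 40.75°
δ = |180° − 40.75°| = 139.25°
139.25° > 2α = 69.98°  →  invalid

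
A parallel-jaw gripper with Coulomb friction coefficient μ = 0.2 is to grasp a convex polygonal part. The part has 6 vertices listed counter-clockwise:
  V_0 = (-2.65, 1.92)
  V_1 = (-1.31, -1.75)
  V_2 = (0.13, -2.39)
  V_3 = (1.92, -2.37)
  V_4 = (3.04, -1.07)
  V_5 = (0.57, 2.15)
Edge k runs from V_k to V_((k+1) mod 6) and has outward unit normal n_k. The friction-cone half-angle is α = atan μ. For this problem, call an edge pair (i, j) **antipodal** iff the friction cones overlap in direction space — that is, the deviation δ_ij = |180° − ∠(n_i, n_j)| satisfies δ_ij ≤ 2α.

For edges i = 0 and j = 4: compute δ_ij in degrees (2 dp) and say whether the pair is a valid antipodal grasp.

δ = 17.43°, valid

α = atan 0.2 = 11.31°;  2α = 22.62°
edge 0: e_0 = (+1.34, -3.67);  n_0 = (-0.9393, -0.3430)
edge 4: e_4 = (-2.47, +3.22);  n_4 = (+0.7934, +0.6086)
∠(n_0, n_4) = 162.57°
δ = |180° − 162.57°| = 17.43°
17.43° ≤ 2α = 22.62°  →  valid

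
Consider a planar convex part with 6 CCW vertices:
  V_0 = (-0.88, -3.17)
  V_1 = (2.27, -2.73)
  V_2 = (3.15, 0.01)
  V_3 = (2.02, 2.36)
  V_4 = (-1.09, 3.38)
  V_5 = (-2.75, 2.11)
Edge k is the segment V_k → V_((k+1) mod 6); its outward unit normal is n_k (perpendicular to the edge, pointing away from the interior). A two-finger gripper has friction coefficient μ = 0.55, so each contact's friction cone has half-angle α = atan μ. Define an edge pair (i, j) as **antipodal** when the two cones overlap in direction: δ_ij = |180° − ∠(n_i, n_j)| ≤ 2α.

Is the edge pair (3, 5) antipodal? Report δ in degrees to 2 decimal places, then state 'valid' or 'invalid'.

α = atan 0.55 = 28.81°;  2α = 57.62°
edge 3: e_3 = (-3.11, +1.02);  n_3 = (+0.3116, +0.9502)
edge 5: e_5 = (+1.87, -5.28);  n_5 = (-0.9426, -0.3338)
∠(n_3, n_5) = 127.66°
δ = |180° − 127.66°| = 52.34°
52.34° ≤ 2α = 57.62°  →  valid

δ = 52.34°, valid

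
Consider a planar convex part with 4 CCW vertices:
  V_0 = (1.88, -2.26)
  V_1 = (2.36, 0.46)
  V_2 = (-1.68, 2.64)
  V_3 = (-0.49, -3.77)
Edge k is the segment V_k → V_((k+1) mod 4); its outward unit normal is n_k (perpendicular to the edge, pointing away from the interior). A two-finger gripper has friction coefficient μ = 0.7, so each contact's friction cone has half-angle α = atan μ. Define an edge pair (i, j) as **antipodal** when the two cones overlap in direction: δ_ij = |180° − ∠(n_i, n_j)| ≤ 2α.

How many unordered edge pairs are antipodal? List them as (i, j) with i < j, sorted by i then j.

count = 4; pairs: (0,2), (1,2), (1,3), (2,3)

α = atan 0.7 = 34.99°;  2α = 69.98°
n_0 = (+0.9848, -0.1738)
n_1 = (+0.4749, +0.8801)
n_2 = (-0.9832, -0.1825)
n_3 = (+0.5373, -0.8434)
  (0,1): δ = 108.34°  ·
  (0,2): δ = 20.53°  ✓
  (0,3): δ = 132.51°  ·
  (1,2): δ = 51.13°  ✓
  (1,3): δ = 60.85°  ✓
  (2,3): δ = 68.01°  ✓
antipodal pairs: 4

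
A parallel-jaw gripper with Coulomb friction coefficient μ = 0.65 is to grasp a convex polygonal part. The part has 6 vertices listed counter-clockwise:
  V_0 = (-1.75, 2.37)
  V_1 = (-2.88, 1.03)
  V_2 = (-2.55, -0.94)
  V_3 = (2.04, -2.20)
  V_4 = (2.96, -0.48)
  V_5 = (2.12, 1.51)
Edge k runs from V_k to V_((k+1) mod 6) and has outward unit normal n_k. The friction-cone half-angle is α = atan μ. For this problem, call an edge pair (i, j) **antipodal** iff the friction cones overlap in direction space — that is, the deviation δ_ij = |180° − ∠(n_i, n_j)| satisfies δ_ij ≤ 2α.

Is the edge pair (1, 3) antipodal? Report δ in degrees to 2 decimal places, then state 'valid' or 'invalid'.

α = atan 0.65 = 33.02°;  2α = 66.05°
edge 1: e_1 = (+0.33, -1.97);  n_1 = (-0.9863, -0.1652)
edge 3: e_3 = (+0.92, +1.72);  n_3 = (+0.8818, -0.4717)
∠(n_1, n_3) = 142.35°
δ = |180° − 142.35°| = 37.65°
37.65° ≤ 2α = 66.05°  →  valid

δ = 37.65°, valid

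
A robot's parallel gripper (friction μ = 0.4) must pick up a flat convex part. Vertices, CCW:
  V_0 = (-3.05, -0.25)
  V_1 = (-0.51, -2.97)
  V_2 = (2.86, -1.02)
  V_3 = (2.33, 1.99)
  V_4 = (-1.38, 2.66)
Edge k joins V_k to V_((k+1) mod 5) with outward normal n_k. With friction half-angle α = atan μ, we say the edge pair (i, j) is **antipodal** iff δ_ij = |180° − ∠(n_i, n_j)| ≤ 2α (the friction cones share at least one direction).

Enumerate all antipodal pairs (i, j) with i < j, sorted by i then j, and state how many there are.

α = atan 0.4 = 21.80°;  2α = 43.60°
n_0 = (-0.7309, -0.6825)
n_1 = (+0.5008, -0.8655)
n_2 = (+0.9848, +0.1734)
n_3 = (+0.1777, +0.9841)
n_4 = (-0.8673, +0.4977)
  (0,1): δ = 102.98°  ·
  (0,2): δ = 33.05°  ✓
  (0,3): δ = 36.72°  ✓
  (0,4): δ = 107.11°  ·
  (1,2): δ = 110.07°  ·
  (1,3): δ = 40.29°  ✓
  (1,4): δ = 30.09°  ✓
  (2,3): δ = 110.22°  ·
  (2,4): δ = 39.84°  ✓
  (3,4): δ = 109.61°  ·
antipodal pairs: 5

count = 5; pairs: (0,2), (0,3), (1,3), (1,4), (2,4)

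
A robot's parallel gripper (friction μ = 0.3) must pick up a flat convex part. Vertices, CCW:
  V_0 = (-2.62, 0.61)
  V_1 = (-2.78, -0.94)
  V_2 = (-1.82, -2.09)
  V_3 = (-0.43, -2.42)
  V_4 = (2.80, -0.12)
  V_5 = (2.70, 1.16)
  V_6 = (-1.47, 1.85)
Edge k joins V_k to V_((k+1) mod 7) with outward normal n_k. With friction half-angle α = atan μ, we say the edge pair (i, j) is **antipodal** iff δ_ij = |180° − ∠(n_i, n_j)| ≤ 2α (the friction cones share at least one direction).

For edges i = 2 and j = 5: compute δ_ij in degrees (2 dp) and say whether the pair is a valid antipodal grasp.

δ = 3.96°, valid

α = atan 0.3 = 16.70°;  2α = 33.40°
edge 2: e_2 = (+1.39, -0.33);  n_2 = (-0.2310, -0.9730)
edge 5: e_5 = (-4.17, +0.69);  n_5 = (+0.1632, +0.9866)
∠(n_2, n_5) = 176.04°
δ = |180° − 176.04°| = 3.96°
3.96° ≤ 2α = 33.40°  →  valid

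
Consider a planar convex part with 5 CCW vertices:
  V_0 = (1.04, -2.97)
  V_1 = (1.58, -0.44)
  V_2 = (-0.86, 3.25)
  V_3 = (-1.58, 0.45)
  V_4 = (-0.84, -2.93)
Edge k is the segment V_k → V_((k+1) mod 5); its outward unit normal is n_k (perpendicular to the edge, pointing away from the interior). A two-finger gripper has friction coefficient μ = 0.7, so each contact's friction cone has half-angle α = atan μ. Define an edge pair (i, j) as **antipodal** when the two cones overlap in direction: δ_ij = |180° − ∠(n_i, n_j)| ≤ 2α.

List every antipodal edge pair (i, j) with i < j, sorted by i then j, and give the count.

α = atan 0.7 = 34.99°;  2α = 69.98°
n_0 = (+0.9780, -0.2087)
n_1 = (+0.8341, +0.5516)
n_2 = (-0.9685, +0.2490)
n_3 = (-0.9769, -0.2139)
n_4 = (-0.0213, -0.9998)
  (0,1): δ = 134.48°  ·
  (0,2): δ = 2.37°  ✓
  (0,3): δ = 24.40°  ✓
  (0,4): δ = 100.83°  ·
  (1,2): δ = 47.90°  ✓
  (1,3): δ = 21.13°  ✓
  (1,4): δ = 55.31°  ✓
  (2,3): δ = 153.23°  ·
  (2,4): δ = 76.80°  ·
  (3,4): δ = 103.57°  ·
antipodal pairs: 5

count = 5; pairs: (0,2), (0,3), (1,2), (1,3), (1,4)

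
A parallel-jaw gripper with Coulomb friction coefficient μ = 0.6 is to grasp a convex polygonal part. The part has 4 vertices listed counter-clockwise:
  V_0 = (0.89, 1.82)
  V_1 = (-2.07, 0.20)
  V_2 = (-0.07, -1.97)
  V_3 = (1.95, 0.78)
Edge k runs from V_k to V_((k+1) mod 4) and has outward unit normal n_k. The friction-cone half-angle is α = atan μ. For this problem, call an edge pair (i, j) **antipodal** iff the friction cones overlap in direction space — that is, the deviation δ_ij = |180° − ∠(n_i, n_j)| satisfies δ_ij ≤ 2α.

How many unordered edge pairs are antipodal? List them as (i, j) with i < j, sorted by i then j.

count = 2; pairs: (0,2), (1,3)

α = atan 0.6 = 30.96°;  2α = 61.93°
n_0 = (-0.4801, +0.8772)
n_1 = (-0.7353, -0.6777)
n_2 = (+0.8059, -0.5920)
n_3 = (+0.7003, +0.7138)
  (0,1): δ = 76.03°  ·
  (0,2): δ = 25.01°  ✓
  (0,3): δ = 106.85°  ·
  (1,2): δ = 78.96°  ·
  (1,3): δ = 2.88°  ✓
  (2,3): δ = 98.16°  ·
antipodal pairs: 2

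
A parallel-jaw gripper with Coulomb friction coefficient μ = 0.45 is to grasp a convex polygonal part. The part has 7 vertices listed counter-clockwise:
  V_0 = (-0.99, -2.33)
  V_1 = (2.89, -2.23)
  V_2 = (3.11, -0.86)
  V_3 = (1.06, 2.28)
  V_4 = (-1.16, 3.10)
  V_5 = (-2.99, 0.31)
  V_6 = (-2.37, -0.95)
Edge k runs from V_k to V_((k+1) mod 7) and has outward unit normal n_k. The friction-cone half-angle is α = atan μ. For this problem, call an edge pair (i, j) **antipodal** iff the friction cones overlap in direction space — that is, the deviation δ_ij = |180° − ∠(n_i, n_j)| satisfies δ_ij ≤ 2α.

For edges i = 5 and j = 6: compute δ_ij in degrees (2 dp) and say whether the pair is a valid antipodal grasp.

α = atan 0.45 = 24.23°;  2α = 48.46°
edge 5: e_5 = (+0.62, -1.26);  n_5 = (-0.8973, -0.4415)
edge 6: e_6 = (+1.38, -1.38);  n_6 = (-0.7071, -0.7071)
∠(n_5, n_6) = 18.80°
δ = |180° − 18.80°| = 161.20°
161.20° > 2α = 48.46°  →  invalid

δ = 161.20°, invalid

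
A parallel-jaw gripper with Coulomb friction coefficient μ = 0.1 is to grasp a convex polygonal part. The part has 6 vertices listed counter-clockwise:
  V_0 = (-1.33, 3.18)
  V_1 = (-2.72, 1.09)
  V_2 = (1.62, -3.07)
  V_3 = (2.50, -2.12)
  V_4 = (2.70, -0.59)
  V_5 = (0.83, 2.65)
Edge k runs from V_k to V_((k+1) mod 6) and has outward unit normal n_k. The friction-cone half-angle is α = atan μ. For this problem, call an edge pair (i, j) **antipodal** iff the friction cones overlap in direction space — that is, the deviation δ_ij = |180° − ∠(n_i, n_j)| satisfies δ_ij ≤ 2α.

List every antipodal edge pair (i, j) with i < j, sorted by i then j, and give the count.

count = 1; pairs: (0,2)

α = atan 0.1 = 5.71°;  2α = 11.42°
n_0 = (-0.8327, +0.5538)
n_1 = (-0.6920, -0.7219)
n_2 = (+0.7336, -0.6796)
n_3 = (+0.9916, -0.1296)
n_4 = (+0.8661, +0.4999)
n_5 = (+0.2383, +0.9712)
  (0,1): δ = 100.16°  ·
  (0,2): δ = 9.18°  ✓
  (0,3): δ = 26.18°  ·
  (0,4): δ = 63.62°  ·
  (0,5): δ = 109.84°  ·
  (1,2): δ = 89.02°  ·
  (1,3): δ = 53.66°  ·
  (1,4): δ = 16.22°  ·
  (1,5): δ = 30.00°  ·
  (2,3): δ = 144.64°  ·
  (2,4): δ = 107.20°  ·
  (2,5): δ = 60.98°  ·
  (3,4): δ = 142.56°  ·
  (3,5): δ = 96.34°  ·
  (4,5): δ = 133.78°  ·
antipodal pairs: 1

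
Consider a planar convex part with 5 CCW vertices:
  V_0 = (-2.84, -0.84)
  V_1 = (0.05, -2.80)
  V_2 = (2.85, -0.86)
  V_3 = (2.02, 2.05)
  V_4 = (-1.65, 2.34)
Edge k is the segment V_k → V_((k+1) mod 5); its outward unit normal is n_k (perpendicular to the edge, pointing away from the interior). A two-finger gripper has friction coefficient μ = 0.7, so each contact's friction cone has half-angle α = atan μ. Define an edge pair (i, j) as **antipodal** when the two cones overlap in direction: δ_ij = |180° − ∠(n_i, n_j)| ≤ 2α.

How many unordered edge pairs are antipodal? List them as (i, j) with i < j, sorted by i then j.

count = 5; pairs: (0,2), (0,3), (1,3), (1,4), (2,4)

α = atan 0.7 = 34.99°;  2α = 69.98°
n_0 = (-0.5613, -0.8276)
n_1 = (+0.5695, -0.8220)
n_2 = (+0.9616, +0.2743)
n_3 = (+0.0788, +0.9969)
n_4 = (-0.9366, +0.3505)
  (0,1): δ = 111.14°  ·
  (0,2): δ = 39.94°  ✓
  (0,3): δ = 29.63°  ✓
  (0,4): δ = 103.63°  ·
  (1,2): δ = 108.80°  ·
  (1,3): δ = 39.23°  ✓
  (1,4): δ = 34.77°  ✓
  (2,3): δ = 110.44°  ·
  (2,4): δ = 36.44°  ✓
  (3,4): δ = 106.00°  ·
antipodal pairs: 5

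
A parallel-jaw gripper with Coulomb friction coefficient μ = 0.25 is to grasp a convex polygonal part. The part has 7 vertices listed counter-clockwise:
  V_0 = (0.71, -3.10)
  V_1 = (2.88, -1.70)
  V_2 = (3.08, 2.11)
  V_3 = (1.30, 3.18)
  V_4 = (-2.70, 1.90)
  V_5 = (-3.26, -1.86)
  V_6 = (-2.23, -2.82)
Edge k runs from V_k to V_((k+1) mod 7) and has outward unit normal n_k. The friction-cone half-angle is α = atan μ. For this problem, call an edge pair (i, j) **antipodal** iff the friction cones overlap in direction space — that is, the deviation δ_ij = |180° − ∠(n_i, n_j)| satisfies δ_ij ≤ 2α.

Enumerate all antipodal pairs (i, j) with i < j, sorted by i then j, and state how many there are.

count = 5; pairs: (0,3), (1,4), (2,5), (2,6), (3,6)

α = atan 0.25 = 14.04°;  2α = 28.07°
n_0 = (+0.5421, -0.8403)
n_1 = (+0.9986, -0.0524)
n_2 = (+0.5152, +0.8571)
n_3 = (-0.3048, +0.9524)
n_4 = (-0.9891, +0.1473)
n_5 = (-0.6818, -0.7315)
n_6 = (-0.0948, -0.9955)
  (0,1): δ = 125.83°  ·
  (0,2): δ = 63.84°  ·
  (0,3): δ = 15.08°  ✓
  (0,4): δ = 48.70°  ·
  (0,5): δ = 104.19°  ·
  (0,6): δ = 141.73°  ·
  (1,2): δ = 118.01°  ·
  (1,3): δ = 69.25°  ·
  (1,4): δ = 5.47°  ✓
  (1,5): δ = 50.02°  ·
  (1,6): δ = 87.56°  ·
  (2,3): δ = 131.24°  ·
  (2,4): δ = 67.46°  ·
  (2,5): δ = 11.97°  ✓
  (2,6): δ = 25.57°  ✓
  (3,4): δ = 116.22°  ·
  (3,5): δ = 60.73°  ·
  (3,6): δ = 23.19°  ✓
  (4,5): δ = 124.51°  ·
  (4,6): δ = 86.97°  ·
  (5,6): δ = 142.45°  ·
antipodal pairs: 5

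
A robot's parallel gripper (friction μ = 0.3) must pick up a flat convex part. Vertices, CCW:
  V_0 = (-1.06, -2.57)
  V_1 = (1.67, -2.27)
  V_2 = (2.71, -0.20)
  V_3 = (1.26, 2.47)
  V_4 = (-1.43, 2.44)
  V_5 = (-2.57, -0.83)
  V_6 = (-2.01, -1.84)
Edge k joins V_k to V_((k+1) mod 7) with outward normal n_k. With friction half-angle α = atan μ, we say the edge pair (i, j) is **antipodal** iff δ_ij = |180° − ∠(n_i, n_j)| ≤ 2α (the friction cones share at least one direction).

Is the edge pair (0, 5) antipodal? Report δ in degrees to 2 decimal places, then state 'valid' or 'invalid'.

α = atan 0.3 = 16.70°;  2α = 33.40°
edge 0: e_0 = (+2.73, +0.30);  n_0 = (+0.1092, -0.9940)
edge 5: e_5 = (+0.56, -1.01);  n_5 = (-0.8746, -0.4849)
∠(n_0, n_5) = 67.26°
δ = |180° − 67.26°| = 112.74°
112.74° > 2α = 33.40°  →  invalid

δ = 112.74°, invalid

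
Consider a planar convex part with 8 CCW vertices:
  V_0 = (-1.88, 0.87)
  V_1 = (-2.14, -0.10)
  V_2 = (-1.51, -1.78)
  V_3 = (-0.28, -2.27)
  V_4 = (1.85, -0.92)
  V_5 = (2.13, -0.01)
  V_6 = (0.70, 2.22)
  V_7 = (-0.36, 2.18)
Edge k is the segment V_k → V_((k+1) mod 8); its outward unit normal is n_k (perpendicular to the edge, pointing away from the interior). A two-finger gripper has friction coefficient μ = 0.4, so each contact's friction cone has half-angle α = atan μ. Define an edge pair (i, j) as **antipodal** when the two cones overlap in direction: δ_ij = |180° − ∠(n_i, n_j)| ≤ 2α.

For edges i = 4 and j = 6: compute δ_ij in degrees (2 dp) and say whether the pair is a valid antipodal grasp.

α = atan 0.4 = 21.80°;  2α = 43.60°
edge 4: e_4 = (+0.28, +0.91);  n_4 = (+0.9558, -0.2941)
edge 6: e_6 = (-1.06, -0.04);  n_6 = (-0.0377, +0.9993)
∠(n_4, n_6) = 109.26°
δ = |180° − 109.26°| = 70.74°
70.74° > 2α = 43.60°  →  invalid

δ = 70.74°, invalid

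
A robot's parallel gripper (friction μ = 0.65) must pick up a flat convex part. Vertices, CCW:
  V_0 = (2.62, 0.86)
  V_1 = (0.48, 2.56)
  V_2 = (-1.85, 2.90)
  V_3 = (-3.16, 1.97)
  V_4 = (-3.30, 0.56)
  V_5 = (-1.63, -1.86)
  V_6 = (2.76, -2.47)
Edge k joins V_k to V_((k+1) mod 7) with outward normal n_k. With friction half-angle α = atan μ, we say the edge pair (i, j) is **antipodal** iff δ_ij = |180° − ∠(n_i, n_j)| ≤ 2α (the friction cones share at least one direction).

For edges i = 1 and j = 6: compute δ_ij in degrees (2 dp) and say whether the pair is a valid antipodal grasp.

δ = 100.71°, invalid

α = atan 0.65 = 33.02°;  2α = 66.05°
edge 1: e_1 = (-2.33, +0.34);  n_1 = (+0.1444, +0.9895)
edge 6: e_6 = (-0.14, +3.33);  n_6 = (+0.9991, +0.0420)
∠(n_1, n_6) = 79.29°
δ = |180° − 79.29°| = 100.71°
100.71° > 2α = 66.05°  →  invalid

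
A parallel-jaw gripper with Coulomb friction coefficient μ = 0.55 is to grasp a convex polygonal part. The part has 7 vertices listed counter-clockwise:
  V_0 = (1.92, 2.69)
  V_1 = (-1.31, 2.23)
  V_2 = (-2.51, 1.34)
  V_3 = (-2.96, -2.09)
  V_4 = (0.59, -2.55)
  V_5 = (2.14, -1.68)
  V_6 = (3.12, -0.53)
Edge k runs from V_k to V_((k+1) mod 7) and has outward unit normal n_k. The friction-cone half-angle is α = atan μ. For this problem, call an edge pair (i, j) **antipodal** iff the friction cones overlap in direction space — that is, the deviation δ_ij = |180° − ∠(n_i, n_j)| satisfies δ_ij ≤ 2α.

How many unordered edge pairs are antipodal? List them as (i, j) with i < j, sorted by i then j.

α = atan 0.55 = 28.81°;  2α = 57.62°
n_0 = (-0.1410, +0.9900)
n_1 = (-0.5957, +0.8032)
n_2 = (-0.9915, +0.1301)
n_3 = (-0.1285, -0.9917)
n_4 = (+0.4895, -0.8720)
n_5 = (+0.7611, -0.6486)
n_6 = (+0.9370, +0.3492)
  (0,1): δ = 151.54°  ·
  (0,2): δ = 105.58°  ·
  (0,3): δ = 15.49°  ✓
  (0,4): δ = 21.20°  ✓
  (0,5): δ = 41.46°  ✓
  (0,6): δ = 102.33°  ·
  (1,2): δ = 134.04°  ·
  (1,3): δ = 43.95°  ✓
  (1,4): δ = 7.26°  ✓
  (1,5): δ = 13.00°  ✓
  (1,6): δ = 73.88°  ·
  (2,3): δ = 89.91°  ·
  (2,4): δ = 53.22°  ✓
  (2,5): δ = 32.96°  ✓
  (2,6): δ = 27.91°  ✓
  (3,4): δ = 143.31°  ·
  (3,5): δ = 123.05°  ·
  (3,6): δ = 62.18°  ·
  (4,5): δ = 159.74°  ·
  (4,6): δ = 98.87°  ·
  (5,6): δ = 119.12°  ·
antipodal pairs: 9

count = 9; pairs: (0,3), (0,4), (0,5), (1,3), (1,4), (1,5), (2,4), (2,5), (2,6)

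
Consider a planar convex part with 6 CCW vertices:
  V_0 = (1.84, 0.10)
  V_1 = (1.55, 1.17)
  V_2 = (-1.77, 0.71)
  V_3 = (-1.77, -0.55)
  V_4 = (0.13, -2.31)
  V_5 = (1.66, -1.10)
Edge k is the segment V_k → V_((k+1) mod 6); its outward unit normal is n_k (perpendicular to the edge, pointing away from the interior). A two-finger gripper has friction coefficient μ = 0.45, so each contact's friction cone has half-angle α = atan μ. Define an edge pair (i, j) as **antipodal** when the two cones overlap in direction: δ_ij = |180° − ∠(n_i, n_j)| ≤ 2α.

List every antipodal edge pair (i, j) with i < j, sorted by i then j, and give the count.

count = 4; pairs: (0,2), (0,3), (1,4), (2,5)

α = atan 0.45 = 24.23°;  2α = 48.46°
n_0 = (+0.9652, +0.2616)
n_1 = (-0.1372, +0.9905)
n_2 = (-1.0000, -0.0000)
n_3 = (-0.6796, -0.7336)
n_4 = (+0.6203, -0.7844)
n_5 = (+0.9889, -0.1483)
  (0,1): δ = 97.28°  ·
  (0,2): δ = 15.16°  ✓
  (0,3): δ = 32.03°  ✓
  (0,4): δ = 113.17°  ·
  (0,5): δ = 156.30°  ·
  (1,2): δ = 97.89°  ·
  (1,3): δ = 50.70°  ·
  (1,4): δ = 30.45°  ✓
  (1,5): δ = 73.58°  ·
  (2,3): δ = 132.81°  ·
  (2,4): δ = 51.66°  ·
  (2,5): δ = 8.53°  ✓
  (3,4): δ = 98.85°  ·
  (3,5): δ = 55.72°  ·
  (4,5): δ = 136.87°  ·
antipodal pairs: 4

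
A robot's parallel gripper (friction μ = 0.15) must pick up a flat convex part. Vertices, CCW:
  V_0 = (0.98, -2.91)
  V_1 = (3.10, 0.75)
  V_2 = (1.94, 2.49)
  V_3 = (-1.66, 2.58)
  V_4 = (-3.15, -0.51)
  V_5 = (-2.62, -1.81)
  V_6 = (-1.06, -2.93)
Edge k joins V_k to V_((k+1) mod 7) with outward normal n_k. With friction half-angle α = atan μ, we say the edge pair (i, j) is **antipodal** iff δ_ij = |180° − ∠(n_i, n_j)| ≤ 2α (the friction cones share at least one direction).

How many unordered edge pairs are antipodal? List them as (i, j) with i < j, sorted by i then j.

count = 3; pairs: (0,3), (1,4), (2,6)

α = atan 0.15 = 8.53°;  2α = 17.06°
n_0 = (+0.8653, -0.5012)
n_1 = (+0.8321, +0.5547)
n_2 = (+0.0250, +0.9997)
n_3 = (-0.9007, +0.4343)
n_4 = (-0.9260, -0.3775)
n_5 = (-0.5832, -0.8123)
n_6 = (+0.0098, -1.0000)
  (0,1): δ = 116.23°  ·
  (0,2): δ = 61.35°  ·
  (0,3): δ = 4.34°  ✓
  (0,4): δ = 52.26°  ·
  (0,5): δ = 84.40°  ·
  (0,6): δ = 120.64°  ·
  (1,2): δ = 125.12°  ·
  (1,3): δ = 59.43°  ·
  (1,4): δ = 11.51°  ✓
  (1,5): δ = 20.63°  ·
  (1,6): δ = 56.87°  ·
  (2,3): δ = 114.31°  ·
  (2,4): δ = 66.39°  ·
  (2,5): δ = 34.24°  ·
  (2,6): δ = 1.99°  ✓
  (3,4): δ = 132.08°  ·
  (3,5): δ = 99.93°  ·
  (3,6): δ = 63.69°  ·
  (4,5): δ = 147.86°  ·
  (4,6): δ = 111.62°  ·
  (5,6): δ = 143.76°  ·
antipodal pairs: 3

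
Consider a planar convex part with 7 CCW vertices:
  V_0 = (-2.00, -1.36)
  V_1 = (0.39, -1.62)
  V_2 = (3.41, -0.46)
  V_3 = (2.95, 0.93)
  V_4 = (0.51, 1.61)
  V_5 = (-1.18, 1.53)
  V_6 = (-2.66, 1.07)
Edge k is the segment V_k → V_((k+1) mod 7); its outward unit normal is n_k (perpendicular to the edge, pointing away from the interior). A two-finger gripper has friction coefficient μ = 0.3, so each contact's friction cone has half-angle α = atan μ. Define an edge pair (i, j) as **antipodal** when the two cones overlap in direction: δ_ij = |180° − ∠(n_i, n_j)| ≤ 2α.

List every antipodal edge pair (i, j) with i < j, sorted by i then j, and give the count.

count = 6; pairs: (0,3), (0,4), (0,5), (1,4), (1,5), (2,6)

α = atan 0.3 = 16.70°;  2α = 33.40°
n_0 = (-0.1081, -0.9941)
n_1 = (+0.3586, -0.9335)
n_2 = (+0.9494, +0.3142)
n_3 = (+0.2685, +0.9633)
n_4 = (-0.0473, +0.9989)
n_5 = (-0.2968, +0.9549)
n_6 = (-0.9650, -0.2621)
  (0,1): δ = 152.78°  ·
  (0,2): δ = 65.48°  ·
  (0,3): δ = 9.36°  ✓
  (0,4): δ = 8.92°  ✓
  (0,5): δ = 23.47°  ✓
  (0,6): δ = 111.40°  ·
  (1,2): δ = 92.70°  ·
  (1,3): δ = 36.58°  ·
  (1,4): δ = 18.30°  ✓
  (1,5): δ = 3.75°  ✓
  (1,6): δ = 84.18°  ·
  (2,3): δ = 123.88°  ·
  (2,4): δ = 105.60°  ·
  (2,5): δ = 91.05°  ·
  (2,6): δ = 3.12°  ✓
  (3,4): δ = 161.72°  ·
  (3,5): δ = 147.16°  ·
  (3,6): δ = 59.23°  ·
  (4,5): δ = 165.44°  ·
  (4,6): δ = 77.51°  ·
  (5,6): δ = 92.07°  ·
antipodal pairs: 6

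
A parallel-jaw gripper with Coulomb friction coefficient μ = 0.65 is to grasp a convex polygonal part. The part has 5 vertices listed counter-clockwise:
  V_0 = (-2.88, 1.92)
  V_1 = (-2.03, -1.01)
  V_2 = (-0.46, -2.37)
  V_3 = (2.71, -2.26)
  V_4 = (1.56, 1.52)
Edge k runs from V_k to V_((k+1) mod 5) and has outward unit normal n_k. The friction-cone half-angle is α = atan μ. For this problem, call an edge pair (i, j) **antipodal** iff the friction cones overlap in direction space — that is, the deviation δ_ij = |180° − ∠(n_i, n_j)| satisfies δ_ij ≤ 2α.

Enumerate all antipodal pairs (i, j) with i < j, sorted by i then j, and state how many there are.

count = 4; pairs: (0,3), (1,3), (1,4), (2,4)

α = atan 0.65 = 33.02°;  2α = 66.05°
n_0 = (-0.9604, -0.2786)
n_1 = (-0.6547, -0.7558)
n_2 = (+0.0347, -0.9994)
n_3 = (+0.9567, +0.2911)
n_4 = (+0.0897, +0.9960)
  (0,1): δ = 147.08°  ·
  (0,2): δ = 104.19°  ·
  (0,3): δ = 0.74°  ✓
  (0,4): δ = 68.67°  ·
  (1,2): δ = 137.11°  ·
  (1,3): δ = 32.18°  ✓
  (1,4): δ = 35.75°  ✓
  (2,3): δ = 75.07°  ·
  (2,4): δ = 7.14°  ✓
  (3,4): δ = 112.07°  ·
antipodal pairs: 4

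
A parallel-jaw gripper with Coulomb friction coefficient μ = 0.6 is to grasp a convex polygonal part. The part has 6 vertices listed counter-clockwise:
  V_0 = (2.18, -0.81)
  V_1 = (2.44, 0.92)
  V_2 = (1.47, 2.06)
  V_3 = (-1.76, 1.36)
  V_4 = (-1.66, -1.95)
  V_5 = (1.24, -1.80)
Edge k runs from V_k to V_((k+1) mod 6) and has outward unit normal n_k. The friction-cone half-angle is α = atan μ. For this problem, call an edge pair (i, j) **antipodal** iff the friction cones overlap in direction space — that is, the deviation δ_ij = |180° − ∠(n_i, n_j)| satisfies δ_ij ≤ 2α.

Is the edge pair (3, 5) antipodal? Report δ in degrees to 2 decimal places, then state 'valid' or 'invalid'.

δ = 45.25°, valid

α = atan 0.6 = 30.96°;  2α = 61.93°
edge 3: e_3 = (+0.10, -3.31);  n_3 = (-0.9995, -0.0302)
edge 5: e_5 = (+0.94, +0.99);  n_5 = (+0.7252, -0.6886)
∠(n_3, n_5) = 134.75°
δ = |180° − 134.75°| = 45.25°
45.25° ≤ 2α = 61.93°  →  valid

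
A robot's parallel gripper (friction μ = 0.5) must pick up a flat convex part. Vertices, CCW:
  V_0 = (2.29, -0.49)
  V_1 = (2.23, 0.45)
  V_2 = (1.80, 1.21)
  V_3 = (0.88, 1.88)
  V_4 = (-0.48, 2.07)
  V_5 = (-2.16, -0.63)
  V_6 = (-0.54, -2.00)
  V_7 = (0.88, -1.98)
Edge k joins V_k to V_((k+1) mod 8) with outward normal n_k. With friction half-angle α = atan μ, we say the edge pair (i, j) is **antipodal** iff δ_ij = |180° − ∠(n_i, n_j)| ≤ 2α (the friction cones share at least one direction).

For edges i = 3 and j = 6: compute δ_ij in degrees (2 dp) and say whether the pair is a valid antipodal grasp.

α = atan 0.5 = 26.57°;  2α = 53.13°
edge 3: e_3 = (-1.36, +0.19);  n_3 = (+0.1384, +0.9904)
edge 6: e_6 = (+1.42, +0.02);  n_6 = (+0.0141, -0.9999)
∠(n_3, n_6) = 171.24°
δ = |180° − 171.24°| = 8.76°
8.76° ≤ 2α = 53.13°  →  valid

δ = 8.76°, valid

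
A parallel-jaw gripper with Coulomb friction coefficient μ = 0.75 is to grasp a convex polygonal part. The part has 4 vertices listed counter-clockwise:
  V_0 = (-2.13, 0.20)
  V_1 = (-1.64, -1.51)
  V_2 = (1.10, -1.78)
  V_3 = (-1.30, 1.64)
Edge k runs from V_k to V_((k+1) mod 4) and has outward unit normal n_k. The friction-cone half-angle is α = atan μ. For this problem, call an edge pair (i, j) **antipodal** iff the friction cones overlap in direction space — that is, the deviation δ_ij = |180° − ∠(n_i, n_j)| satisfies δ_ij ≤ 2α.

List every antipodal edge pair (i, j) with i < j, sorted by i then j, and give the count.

α = atan 0.75 = 36.87°;  2α = 73.74°
n_0 = (-0.9613, -0.2755)
n_1 = (-0.0981, -0.9952)
n_2 = (+0.8186, +0.5744)
n_3 = (-0.8664, +0.4994)
  (0,1): δ = 111.62°  ·
  (0,2): δ = 19.07°  ✓
  (0,3): δ = 134.05°  ·
  (1,2): δ = 49.31°  ✓
  (1,3): δ = 65.67°  ✓
  (2,3): δ = 65.02°  ✓
antipodal pairs: 4

count = 4; pairs: (0,2), (1,2), (1,3), (2,3)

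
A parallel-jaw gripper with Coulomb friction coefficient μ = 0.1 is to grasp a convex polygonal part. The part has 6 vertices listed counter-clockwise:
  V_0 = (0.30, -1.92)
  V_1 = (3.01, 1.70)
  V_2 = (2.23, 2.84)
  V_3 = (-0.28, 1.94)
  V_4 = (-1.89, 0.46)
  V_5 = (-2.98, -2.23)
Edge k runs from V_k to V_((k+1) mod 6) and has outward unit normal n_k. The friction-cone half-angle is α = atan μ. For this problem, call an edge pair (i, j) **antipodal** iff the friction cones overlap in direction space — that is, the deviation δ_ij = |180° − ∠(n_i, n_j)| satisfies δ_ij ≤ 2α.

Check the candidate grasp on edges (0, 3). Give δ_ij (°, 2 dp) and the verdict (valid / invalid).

δ = 10.59°, valid

α = atan 0.1 = 5.71°;  2α = 11.42°
edge 0: e_0 = (+2.71, +3.62);  n_0 = (+0.8005, -0.5993)
edge 3: e_3 = (-1.61, -1.48);  n_3 = (-0.6768, +0.7362)
∠(n_0, n_3) = 169.41°
δ = |180° − 169.41°| = 10.59°
10.59° ≤ 2α = 11.42°  →  valid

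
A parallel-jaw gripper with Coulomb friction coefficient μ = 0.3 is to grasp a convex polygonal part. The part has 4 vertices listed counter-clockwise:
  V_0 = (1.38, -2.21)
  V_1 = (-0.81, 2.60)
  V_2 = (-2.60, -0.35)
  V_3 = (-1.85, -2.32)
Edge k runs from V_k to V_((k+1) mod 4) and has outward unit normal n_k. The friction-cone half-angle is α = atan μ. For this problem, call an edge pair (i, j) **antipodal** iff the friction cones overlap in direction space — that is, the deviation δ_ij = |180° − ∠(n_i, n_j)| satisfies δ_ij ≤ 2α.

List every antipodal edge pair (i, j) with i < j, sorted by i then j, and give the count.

count = 1; pairs: (0,2)

α = atan 0.3 = 16.70°;  2α = 33.40°
n_0 = (+0.9101, +0.4144)
n_1 = (-0.8549, +0.5188)
n_2 = (-0.9346, -0.3558)
n_3 = (+0.0340, -0.9994)
  (0,1): δ = 55.73°  ·
  (0,2): δ = 3.64°  ✓
  (0,3): δ = 67.47°  ·
  (1,2): δ = 127.91°  ·
  (1,3): δ = 56.80°  ·
  (2,3): δ = 108.89°  ·
antipodal pairs: 1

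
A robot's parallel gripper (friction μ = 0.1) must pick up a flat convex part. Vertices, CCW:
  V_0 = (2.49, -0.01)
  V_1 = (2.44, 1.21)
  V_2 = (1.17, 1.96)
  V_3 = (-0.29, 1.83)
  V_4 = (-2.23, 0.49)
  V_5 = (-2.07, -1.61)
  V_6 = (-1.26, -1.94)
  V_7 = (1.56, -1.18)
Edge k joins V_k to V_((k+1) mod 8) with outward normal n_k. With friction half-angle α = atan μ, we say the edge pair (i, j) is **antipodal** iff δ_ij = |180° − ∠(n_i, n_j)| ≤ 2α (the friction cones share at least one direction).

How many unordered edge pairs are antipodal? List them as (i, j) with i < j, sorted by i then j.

α = atan 0.1 = 5.71°;  2α = 11.42°
n_0 = (+0.9992, +0.0409)
n_1 = (+0.5085, +0.8611)
n_2 = (-0.0887, +0.9961)
n_3 = (-0.5683, +0.8228)
n_4 = (-0.9971, -0.0760)
n_5 = (-0.3773, -0.9261)
n_6 = (+0.2602, -0.9655)
n_7 = (+0.7828, -0.6222)
  (0,1): δ = 122.91°  ·
  (0,2): δ = 87.26°  ·
  (0,3): δ = 57.71°  ·
  (0,4): δ = 2.01°  ✓
  (0,5): δ = 65.49°  ·
  (0,6): δ = 102.74°  ·
  (0,7): δ = 139.17°  ·
  (1,2): δ = 144.35°  ·
  (1,3): δ = 114.80°  ·
  (1,4): δ = 55.08°  ·
  (1,5): δ = 8.40°  ✓
  (1,6): δ = 45.65°  ·
  (1,7): δ = 82.08°  ·
  (2,3): δ = 150.45°  ·
  (2,4): δ = 90.73°  ·
  (2,5): δ = 27.25°  ·
  (2,6): δ = 9.99°  ✓
  (2,7): δ = 46.43°  ·
  (3,4): δ = 120.28°  ·
  (3,5): δ = 56.80°  ·
  (3,6): δ = 19.55°  ·
  (3,7): δ = 16.89°  ·
  (4,5): δ = 116.52°  ·
  (4,6): δ = 79.27°  ·
  (4,7): δ = 42.84°  ·
  (5,6): δ = 142.75°  ·
  (5,7): δ = 106.31°  ·
  (6,7): δ = 143.56°  ·
antipodal pairs: 3

count = 3; pairs: (0,4), (1,5), (2,6)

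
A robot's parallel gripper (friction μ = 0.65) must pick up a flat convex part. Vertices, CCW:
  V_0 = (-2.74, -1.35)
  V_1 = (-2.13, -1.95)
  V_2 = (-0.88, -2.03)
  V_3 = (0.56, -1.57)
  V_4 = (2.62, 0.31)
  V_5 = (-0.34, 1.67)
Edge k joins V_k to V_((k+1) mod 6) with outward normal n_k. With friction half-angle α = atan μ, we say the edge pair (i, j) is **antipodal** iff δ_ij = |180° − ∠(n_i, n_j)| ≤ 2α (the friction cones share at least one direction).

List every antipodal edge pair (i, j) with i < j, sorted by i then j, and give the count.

α = atan 0.65 = 33.02°;  2α = 66.05°
n_0 = (-0.7012, -0.7129)
n_1 = (-0.0639, -0.9980)
n_2 = (+0.3043, -0.9526)
n_3 = (+0.6741, -0.7386)
n_4 = (+0.4175, +0.9087)
n_5 = (-0.7829, +0.6222)
  (0,1): δ = 139.14°  ·
  (0,2): δ = 117.76°  ·
  (0,3): δ = 93.09°  ·
  (0,4): δ = 19.85°  ✓
  (0,5): δ = 96.05°  ·
  (1,2): δ = 158.62°  ·
  (1,3): δ = 133.95°  ·
  (1,4): δ = 21.01°  ✓
  (1,5): δ = 55.19°  ✓
  (2,3): δ = 155.33°  ·
  (2,4): δ = 42.39°  ✓
  (2,5): δ = 33.81°  ✓
  (3,4): δ = 67.06°  ·
  (3,5): δ = 9.14°  ✓
  (4,5): δ = 103.80°  ·
antipodal pairs: 6

count = 6; pairs: (0,4), (1,4), (1,5), (2,4), (2,5), (3,5)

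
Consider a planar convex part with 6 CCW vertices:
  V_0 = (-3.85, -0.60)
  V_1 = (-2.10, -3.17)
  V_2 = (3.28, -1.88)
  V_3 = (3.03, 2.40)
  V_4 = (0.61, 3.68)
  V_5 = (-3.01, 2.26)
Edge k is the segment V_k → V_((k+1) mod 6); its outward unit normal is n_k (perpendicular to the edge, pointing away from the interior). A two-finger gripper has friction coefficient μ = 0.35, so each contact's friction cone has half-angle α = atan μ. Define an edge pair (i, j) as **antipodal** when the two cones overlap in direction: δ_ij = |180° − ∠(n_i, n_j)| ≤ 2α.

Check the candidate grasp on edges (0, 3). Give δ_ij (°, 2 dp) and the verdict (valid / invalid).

δ = 27.87°, valid

α = atan 0.35 = 19.29°;  2α = 38.58°
edge 0: e_0 = (+1.75, -2.57);  n_0 = (-0.8266, -0.5628)
edge 3: e_3 = (-2.42, +1.28);  n_3 = (+0.4676, +0.8840)
∠(n_0, n_3) = 152.13°
δ = |180° − 152.13°| = 27.87°
27.87° ≤ 2α = 38.58°  →  valid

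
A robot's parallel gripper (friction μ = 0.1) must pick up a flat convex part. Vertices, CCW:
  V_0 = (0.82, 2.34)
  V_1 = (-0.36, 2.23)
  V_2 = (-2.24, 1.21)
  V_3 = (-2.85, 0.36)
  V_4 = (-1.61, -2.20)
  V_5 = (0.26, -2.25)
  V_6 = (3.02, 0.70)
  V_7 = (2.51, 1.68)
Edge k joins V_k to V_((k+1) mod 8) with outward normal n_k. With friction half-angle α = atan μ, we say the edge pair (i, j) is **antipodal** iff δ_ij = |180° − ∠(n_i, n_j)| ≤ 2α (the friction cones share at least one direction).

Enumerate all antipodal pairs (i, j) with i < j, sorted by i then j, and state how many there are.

α = atan 0.1 = 5.71°;  2α = 11.42°
n_0 = (-0.0928, +0.9957)
n_1 = (-0.4769, +0.8790)
n_2 = (-0.8124, +0.5830)
n_3 = (-0.9000, -0.4359)
n_4 = (-0.0267, -0.9996)
n_5 = (+0.7302, -0.6832)
n_6 = (+0.8871, +0.4616)
n_7 = (+0.3638, +0.9315)
  (0,1): δ = 156.84°  ·
  (0,2): δ = 130.99°  ·
  (0,3): δ = 69.48°  ·
  (0,4): δ = 6.86°  ✓
  (0,5): δ = 41.58°  ·
  (0,6): δ = 112.17°  ·
  (0,7): δ = 153.34°  ·
  (1,2): δ = 154.15°  ·
  (1,3): δ = 92.64°  ·
  (1,4): δ = 30.01°  ·
  (1,5): δ = 18.42°  ·
  (1,6): δ = 89.01°  ·
  (1,7): δ = 130.19°  ·
  (2,3): δ = 118.49°  ·
  (2,4): δ = 55.87°  ·
  (2,5): δ = 7.43°  ✓
  (2,6): δ = 63.16°  ·
  (2,7): δ = 104.33°  ·
  (3,4): δ = 117.38°  ·
  (3,5): δ = 68.94°  ·
  (3,6): δ = 1.65°  ✓
  (3,7): δ = 42.82°  ·
  (4,5): δ = 131.56°  ·
  (4,6): δ = 60.98°  ·
  (4,7): δ = 19.80°  ·
  (5,6): δ = 109.41°  ·
  (5,7): δ = 68.24°  ·
  (6,7): δ = 138.83°  ·
antipodal pairs: 3

count = 3; pairs: (0,4), (2,5), (3,6)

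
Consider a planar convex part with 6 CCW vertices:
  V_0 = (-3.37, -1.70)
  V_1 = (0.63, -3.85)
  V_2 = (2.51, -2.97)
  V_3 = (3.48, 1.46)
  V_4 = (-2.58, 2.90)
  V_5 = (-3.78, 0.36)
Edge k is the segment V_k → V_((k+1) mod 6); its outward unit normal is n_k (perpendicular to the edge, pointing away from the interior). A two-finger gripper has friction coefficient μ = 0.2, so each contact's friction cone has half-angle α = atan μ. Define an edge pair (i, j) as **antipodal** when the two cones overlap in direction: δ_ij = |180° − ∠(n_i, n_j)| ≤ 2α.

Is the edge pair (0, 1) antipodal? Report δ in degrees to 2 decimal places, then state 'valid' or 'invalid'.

α = atan 0.2 = 11.31°;  2α = 22.62°
edge 0: e_0 = (+4.00, -2.15);  n_0 = (-0.4734, -0.8808)
edge 1: e_1 = (+1.88, +0.88);  n_1 = (+0.4239, -0.9057)
∠(n_0, n_1) = 53.34°
δ = |180° − 53.34°| = 126.66°
126.66° > 2α = 22.62°  →  invalid

δ = 126.66°, invalid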